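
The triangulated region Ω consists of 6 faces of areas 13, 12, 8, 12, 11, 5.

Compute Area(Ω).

13 + 12 + 8 + 12 + 11 + 5 = 61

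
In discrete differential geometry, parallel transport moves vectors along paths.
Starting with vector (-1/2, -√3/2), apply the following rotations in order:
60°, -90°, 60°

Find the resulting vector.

Total rotation: 60° + (-90°) + 60° = 30°. Final vector: (0, -1)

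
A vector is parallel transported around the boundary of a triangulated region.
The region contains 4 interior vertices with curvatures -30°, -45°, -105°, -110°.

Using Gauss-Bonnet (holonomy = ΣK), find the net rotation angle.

Holonomy = total enclosed curvature = (-30°) + (-45°) + (-105°) + (-110°) = -290°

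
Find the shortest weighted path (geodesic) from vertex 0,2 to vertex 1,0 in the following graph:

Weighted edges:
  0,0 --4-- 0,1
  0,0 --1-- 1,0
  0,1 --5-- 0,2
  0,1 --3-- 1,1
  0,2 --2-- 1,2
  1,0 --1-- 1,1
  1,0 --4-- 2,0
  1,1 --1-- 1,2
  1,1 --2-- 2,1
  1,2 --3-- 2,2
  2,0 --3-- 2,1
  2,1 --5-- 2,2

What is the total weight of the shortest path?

Shortest path: 0,2 → 1,2 → 1,1 → 1,0, total weight = 4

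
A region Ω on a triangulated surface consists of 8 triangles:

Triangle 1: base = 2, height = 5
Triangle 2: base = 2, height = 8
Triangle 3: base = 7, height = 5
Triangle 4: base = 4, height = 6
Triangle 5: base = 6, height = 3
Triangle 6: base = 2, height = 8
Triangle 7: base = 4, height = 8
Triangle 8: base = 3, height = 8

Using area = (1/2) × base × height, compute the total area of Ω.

(1/2)×2×5 + (1/2)×2×8 + (1/2)×7×5 + (1/2)×4×6 + (1/2)×6×3 + (1/2)×2×8 + (1/2)×4×8 + (1/2)×3×8 = 87.5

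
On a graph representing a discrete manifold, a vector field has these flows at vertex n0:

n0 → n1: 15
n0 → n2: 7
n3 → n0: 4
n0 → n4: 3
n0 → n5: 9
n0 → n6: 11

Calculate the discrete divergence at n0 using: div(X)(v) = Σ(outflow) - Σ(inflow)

Divergence = sum of outgoing flows = 15 + 7 + (-4) + 3 + 9 + 11 = 41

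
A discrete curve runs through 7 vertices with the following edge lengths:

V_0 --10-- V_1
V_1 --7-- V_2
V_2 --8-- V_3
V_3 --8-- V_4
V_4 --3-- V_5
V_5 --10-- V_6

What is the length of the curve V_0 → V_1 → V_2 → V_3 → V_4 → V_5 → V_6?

Arc length = 10 + 7 + 8 + 8 + 3 + 10 = 46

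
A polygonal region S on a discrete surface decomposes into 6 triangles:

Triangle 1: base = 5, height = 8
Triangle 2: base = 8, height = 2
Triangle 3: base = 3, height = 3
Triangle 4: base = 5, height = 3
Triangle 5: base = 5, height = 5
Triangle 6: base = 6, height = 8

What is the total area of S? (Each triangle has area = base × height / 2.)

(1/2)×5×8 + (1/2)×8×2 + (1/2)×3×3 + (1/2)×5×3 + (1/2)×5×5 + (1/2)×6×8 = 76.5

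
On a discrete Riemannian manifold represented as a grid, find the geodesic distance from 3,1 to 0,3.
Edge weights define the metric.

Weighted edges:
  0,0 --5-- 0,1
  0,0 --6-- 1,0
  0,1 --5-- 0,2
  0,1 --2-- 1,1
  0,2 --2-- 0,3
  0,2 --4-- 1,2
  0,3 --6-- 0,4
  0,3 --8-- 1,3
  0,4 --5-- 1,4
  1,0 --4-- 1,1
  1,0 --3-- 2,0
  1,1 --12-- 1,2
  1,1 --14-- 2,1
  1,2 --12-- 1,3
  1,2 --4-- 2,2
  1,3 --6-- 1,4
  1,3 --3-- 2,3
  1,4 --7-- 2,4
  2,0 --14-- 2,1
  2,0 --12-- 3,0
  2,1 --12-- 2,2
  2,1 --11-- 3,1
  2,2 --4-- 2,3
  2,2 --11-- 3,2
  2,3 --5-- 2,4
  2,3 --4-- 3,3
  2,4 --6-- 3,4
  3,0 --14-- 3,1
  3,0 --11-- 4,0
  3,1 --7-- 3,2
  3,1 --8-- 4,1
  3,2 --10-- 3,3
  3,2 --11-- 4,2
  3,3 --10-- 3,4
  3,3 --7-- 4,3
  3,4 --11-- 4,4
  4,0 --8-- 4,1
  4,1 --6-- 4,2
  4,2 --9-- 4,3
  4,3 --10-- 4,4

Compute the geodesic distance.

Shortest path: 3,1 → 3,2 → 2,2 → 1,2 → 0,2 → 0,3, total weight = 28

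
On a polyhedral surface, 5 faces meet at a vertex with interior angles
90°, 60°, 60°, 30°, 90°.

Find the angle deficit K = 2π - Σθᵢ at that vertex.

Sum of angles = 330°. K = 360° - 330° = 30°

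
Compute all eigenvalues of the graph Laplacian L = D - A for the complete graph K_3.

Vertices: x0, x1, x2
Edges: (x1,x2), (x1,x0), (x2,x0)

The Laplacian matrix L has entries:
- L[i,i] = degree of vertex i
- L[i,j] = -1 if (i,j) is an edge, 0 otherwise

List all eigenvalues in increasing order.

For the complete graph K_n, L = nI − J (J = all-ones matrix). J has eigenvalues n (once, eigenvector 𝟙) and 0 (multiplicity n−1), so L has eigenvalues 0 (once) and n (multiplicity n−1). Here n = 3: eigenvalue 0 once and 3 with multiplicity 2.
Laplacian eigenvalues (increasing order): [0.0, 3.0, 3.0]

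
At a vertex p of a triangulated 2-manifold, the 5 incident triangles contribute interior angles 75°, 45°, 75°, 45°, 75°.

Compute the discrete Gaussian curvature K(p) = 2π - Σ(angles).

Sum of angles = 315°. K = 360° - 315° = 45° = π/4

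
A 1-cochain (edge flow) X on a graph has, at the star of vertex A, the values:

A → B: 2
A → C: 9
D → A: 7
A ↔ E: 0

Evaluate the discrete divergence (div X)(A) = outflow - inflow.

Divergence = sum of outgoing flows = 2 + 9 + (-7) + 0 = 4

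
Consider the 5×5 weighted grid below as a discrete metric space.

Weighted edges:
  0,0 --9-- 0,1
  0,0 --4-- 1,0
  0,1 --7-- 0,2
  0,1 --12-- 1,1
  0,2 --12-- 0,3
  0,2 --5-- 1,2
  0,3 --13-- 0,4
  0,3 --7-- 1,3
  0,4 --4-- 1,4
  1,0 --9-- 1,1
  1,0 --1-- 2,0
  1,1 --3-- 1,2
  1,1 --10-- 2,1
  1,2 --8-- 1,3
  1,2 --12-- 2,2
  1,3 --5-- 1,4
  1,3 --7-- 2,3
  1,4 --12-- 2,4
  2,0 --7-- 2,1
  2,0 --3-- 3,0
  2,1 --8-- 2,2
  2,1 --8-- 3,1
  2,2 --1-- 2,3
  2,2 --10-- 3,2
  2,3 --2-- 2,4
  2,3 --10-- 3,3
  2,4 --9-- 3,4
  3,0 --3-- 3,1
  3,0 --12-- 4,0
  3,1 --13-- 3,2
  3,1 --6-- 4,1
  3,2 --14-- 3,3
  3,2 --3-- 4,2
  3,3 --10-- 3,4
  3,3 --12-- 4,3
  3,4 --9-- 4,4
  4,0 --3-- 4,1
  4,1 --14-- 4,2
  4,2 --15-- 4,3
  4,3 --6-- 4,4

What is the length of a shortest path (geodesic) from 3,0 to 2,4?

Shortest path: 3,0 → 2,0 → 2,1 → 2,2 → 2,3 → 2,4, total weight = 21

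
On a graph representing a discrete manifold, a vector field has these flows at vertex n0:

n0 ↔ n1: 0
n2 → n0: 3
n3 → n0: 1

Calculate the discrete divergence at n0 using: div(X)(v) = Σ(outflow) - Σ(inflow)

Divergence = sum of outgoing flows = 0 + (-3) + (-1) = -4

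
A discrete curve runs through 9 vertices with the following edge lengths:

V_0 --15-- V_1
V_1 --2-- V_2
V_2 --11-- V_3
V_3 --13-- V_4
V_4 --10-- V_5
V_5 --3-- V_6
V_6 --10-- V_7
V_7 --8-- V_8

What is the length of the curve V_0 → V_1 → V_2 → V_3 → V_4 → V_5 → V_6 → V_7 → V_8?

Arc length = 15 + 2 + 11 + 13 + 10 + 3 + 10 + 8 = 72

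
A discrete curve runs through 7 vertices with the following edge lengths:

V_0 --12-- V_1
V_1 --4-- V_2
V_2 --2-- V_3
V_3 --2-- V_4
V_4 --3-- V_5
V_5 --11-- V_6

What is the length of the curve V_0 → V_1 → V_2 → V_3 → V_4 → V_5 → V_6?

Arc length = 12 + 4 + 2 + 2 + 3 + 11 = 34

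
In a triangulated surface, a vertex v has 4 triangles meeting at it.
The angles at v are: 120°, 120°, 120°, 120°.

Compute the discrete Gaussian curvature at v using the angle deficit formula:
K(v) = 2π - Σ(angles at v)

Sum of angles = 480°. K = 360° - 480° = -120°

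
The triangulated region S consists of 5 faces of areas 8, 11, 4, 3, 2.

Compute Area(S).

8 + 11 + 4 + 3 + 2 = 28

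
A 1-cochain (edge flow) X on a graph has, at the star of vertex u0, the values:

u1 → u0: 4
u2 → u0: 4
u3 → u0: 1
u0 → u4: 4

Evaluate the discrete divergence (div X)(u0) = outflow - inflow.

Divergence = sum of outgoing flows = (-4) + (-4) + (-1) + 4 = -5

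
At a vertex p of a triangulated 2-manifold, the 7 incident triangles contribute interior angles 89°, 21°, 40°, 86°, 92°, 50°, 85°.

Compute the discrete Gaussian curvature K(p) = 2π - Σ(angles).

Sum of angles = 463°. K = 360° - 463° = -103° = -103π/180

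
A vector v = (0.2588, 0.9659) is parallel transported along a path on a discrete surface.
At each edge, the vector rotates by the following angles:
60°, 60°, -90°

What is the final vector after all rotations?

Total rotation: 60° + 60° + (-90°) = 30°. Final vector: (-0.2588, 0.9659)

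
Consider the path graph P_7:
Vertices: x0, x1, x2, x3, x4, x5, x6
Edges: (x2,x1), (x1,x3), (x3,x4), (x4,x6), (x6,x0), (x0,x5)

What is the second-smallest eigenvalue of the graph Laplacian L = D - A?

The path graph P_n has Laplacian eigenvalues λ_k = 2 − 2cos(kπ/n), k = 0, 1, …, n−1. Here n = 7:
k=0: 2 − 2cos(0) = 0.0; k=1: 2 − 2cos(π/7) = 0.1981; k=2: 2 − 2cos(2π/7) = 0.753; k=3: 2 − 2cos(3π/7) = 1.555; k=4: 2 − 2cos(4π/7) = 2.445; k=5: 2 − 2cos(5π/7) = 3.247; k=6: 2 − 2cos(6π/7) = 3.8019.
Laplacian eigenvalues: [0.0, 0.1981, 0.753, 1.555, 2.445, 3.247, 3.8019]. Algebraic connectivity (smallest non-zero eigenvalue) = 0.1981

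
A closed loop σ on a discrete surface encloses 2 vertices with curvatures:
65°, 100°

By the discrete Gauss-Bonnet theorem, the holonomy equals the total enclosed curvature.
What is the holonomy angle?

Holonomy = total enclosed curvature = 65° + 100° = 165°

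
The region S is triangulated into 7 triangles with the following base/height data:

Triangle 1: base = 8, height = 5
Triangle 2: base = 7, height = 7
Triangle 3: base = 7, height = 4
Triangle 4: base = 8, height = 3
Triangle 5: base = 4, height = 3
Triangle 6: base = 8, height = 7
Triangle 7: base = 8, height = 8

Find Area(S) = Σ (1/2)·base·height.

(1/2)×8×5 + (1/2)×7×7 + (1/2)×7×4 + (1/2)×8×3 + (1/2)×4×3 + (1/2)×8×7 + (1/2)×8×8 = 136.5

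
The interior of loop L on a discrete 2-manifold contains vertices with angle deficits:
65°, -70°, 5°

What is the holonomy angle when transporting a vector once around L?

Holonomy = total enclosed curvature = 65° + (-70°) + 5° = 0°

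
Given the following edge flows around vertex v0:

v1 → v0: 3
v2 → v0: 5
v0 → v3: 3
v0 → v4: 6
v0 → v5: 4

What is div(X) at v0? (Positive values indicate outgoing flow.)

Divergence = sum of outgoing flows = (-3) + (-5) + 3 + 6 + 4 = 5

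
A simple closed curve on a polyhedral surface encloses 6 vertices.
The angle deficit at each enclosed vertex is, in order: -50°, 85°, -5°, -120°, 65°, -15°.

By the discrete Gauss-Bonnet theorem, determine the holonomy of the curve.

Holonomy = total enclosed curvature = (-50°) + 85° + (-5°) + (-120°) + 65° + (-15°) = -40°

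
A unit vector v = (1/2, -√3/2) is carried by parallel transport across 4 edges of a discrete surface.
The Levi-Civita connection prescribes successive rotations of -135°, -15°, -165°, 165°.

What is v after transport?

Total rotation: (-135°) + (-15°) + (-165°) + 165° = -150°. Final vector: (-0.8660, 0.5000)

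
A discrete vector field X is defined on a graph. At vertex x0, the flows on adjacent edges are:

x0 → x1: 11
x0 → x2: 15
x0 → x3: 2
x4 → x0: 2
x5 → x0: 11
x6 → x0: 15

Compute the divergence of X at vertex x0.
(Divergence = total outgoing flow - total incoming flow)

Divergence = sum of outgoing flows = 11 + 15 + 2 + (-2) + (-11) + (-15) = 0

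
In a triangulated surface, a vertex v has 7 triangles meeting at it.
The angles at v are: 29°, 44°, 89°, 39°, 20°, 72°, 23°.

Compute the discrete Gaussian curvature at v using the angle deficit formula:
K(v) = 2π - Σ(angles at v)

Sum of angles = 316°. K = 360° - 316° = 44° = 11π/45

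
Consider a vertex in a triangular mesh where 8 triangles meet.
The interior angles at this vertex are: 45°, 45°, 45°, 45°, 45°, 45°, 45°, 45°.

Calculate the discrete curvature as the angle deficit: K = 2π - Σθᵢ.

Sum of angles = 360°. K = 360° - 360° = 0°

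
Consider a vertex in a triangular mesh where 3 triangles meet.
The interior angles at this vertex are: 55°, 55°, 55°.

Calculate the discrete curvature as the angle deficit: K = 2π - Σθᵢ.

Sum of angles = 165°. K = 360° - 165° = 195°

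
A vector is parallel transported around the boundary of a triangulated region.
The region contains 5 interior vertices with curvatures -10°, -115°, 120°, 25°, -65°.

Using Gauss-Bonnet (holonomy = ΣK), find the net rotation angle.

Holonomy = total enclosed curvature = (-10°) + (-115°) + 120° + 25° + (-65°) = -45°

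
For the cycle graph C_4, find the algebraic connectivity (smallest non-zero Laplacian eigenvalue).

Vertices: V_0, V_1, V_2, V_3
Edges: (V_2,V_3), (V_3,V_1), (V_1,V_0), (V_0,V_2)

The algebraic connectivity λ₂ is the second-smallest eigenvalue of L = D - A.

The cycle graph C_n has Laplacian eigenvalues λ_k = 2 − 2cos(2πk/n), k = 0, 1, …, n−1. Here n = 4:
k=0: 2 − 2cos(0) = 0.0; k=1: 2 − 2cos(π/2) = 2.0; k=2: 2 − 2cos(π) = 4.0; k=3: 2 − 2cos(3π/2) = 2.0.
Laplacian eigenvalues: [0.0, 2.0, 2.0, 4.0]. Algebraic connectivity (smallest non-zero eigenvalue) = 2.0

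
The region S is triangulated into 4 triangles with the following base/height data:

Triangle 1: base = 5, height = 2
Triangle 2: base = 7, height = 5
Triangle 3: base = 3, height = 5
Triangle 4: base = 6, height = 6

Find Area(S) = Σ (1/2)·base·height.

(1/2)×5×2 + (1/2)×7×5 + (1/2)×3×5 + (1/2)×6×6 = 48.0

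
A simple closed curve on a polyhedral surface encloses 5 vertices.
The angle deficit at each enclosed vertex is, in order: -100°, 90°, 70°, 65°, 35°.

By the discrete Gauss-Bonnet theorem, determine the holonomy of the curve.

Holonomy = total enclosed curvature = (-100°) + 90° + 70° + 65° + 35° = 160°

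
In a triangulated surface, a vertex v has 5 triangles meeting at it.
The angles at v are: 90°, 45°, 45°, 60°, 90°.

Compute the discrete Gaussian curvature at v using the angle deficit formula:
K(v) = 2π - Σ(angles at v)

Sum of angles = 330°. K = 360° - 330° = 30°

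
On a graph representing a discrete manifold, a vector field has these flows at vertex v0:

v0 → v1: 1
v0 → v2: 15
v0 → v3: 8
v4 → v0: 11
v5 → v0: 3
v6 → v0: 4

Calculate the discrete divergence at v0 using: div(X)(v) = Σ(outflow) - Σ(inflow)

Divergence = sum of outgoing flows = 1 + 15 + 8 + (-11) + (-3) + (-4) = 6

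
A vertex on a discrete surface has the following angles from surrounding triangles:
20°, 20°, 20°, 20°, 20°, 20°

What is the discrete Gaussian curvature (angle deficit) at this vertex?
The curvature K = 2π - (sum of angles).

Sum of angles = 120°. K = 360° - 120° = 240°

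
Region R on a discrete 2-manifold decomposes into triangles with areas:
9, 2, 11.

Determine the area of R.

9 + 2 + 11 = 22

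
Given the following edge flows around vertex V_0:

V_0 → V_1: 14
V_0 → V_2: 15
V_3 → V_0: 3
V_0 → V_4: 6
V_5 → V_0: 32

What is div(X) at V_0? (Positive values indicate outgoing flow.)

Divergence = sum of outgoing flows = 14 + 15 + (-3) + 6 + (-32) = 0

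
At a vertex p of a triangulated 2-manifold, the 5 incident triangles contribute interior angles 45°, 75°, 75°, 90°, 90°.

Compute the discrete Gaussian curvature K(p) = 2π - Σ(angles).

Sum of angles = 375°. K = 360° - 375° = -15° = -π/12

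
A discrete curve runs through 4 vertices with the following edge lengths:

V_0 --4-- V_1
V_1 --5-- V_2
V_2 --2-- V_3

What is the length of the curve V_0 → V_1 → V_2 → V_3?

Arc length = 4 + 5 + 2 = 11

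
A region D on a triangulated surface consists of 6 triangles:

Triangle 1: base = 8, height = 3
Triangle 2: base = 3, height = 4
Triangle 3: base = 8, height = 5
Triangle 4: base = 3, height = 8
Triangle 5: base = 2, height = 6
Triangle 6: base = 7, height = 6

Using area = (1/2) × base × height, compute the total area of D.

(1/2)×8×3 + (1/2)×3×4 + (1/2)×8×5 + (1/2)×3×8 + (1/2)×2×6 + (1/2)×7×6 = 77.0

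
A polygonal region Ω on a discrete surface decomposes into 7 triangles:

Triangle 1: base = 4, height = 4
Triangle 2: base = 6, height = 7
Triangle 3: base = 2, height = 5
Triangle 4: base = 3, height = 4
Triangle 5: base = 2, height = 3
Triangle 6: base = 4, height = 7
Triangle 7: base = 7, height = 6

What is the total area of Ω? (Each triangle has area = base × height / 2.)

(1/2)×4×4 + (1/2)×6×7 + (1/2)×2×5 + (1/2)×3×4 + (1/2)×2×3 + (1/2)×4×7 + (1/2)×7×6 = 78.0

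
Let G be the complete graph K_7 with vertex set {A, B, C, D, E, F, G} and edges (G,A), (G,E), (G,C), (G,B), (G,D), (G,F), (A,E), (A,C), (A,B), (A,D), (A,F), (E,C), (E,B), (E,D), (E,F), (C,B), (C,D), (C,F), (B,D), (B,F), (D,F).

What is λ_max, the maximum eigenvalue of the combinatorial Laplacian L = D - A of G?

For the complete graph K_n, L = nI − J (J = all-ones matrix). J has eigenvalues n (once, eigenvector 𝟙) and 0 (multiplicity n−1), so L has eigenvalues 0 (once) and n (multiplicity n−1). Here n = 7: eigenvalue 0 once and 7 with multiplicity 6.
Laplacian eigenvalues: [0.0, 7.0, 7.0, 7.0, 7.0, 7.0, 7.0]. Largest eigenvalue (spectral radius) = 7.0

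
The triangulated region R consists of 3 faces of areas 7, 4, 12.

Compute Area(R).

7 + 4 + 12 = 23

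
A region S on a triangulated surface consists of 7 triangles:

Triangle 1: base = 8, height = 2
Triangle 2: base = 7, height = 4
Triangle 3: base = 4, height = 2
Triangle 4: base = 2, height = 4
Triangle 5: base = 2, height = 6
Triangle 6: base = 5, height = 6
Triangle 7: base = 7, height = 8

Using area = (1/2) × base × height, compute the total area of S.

(1/2)×8×2 + (1/2)×7×4 + (1/2)×4×2 + (1/2)×2×4 + (1/2)×2×6 + (1/2)×5×6 + (1/2)×7×8 = 79.0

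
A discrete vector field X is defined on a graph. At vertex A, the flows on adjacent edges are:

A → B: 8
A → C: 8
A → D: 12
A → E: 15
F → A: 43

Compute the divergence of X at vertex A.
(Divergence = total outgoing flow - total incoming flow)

Divergence = sum of outgoing flows = 8 + 8 + 12 + 15 + (-43) = 0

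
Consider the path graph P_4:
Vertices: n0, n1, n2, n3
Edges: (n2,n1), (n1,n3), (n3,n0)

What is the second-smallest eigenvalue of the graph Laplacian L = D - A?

The path graph P_n has Laplacian eigenvalues λ_k = 2 − 2cos(kπ/n), k = 0, 1, …, n−1. Here n = 4:
k=0: 2 − 2cos(0) = 0.0; k=1: 2 − 2cos(π/4) = 0.5858; k=2: 2 − 2cos(π/2) = 2.0; k=3: 2 − 2cos(3π/4) = 3.4142.
Laplacian eigenvalues: [0.0, 0.5858, 2.0, 3.4142]. Algebraic connectivity (smallest non-zero eigenvalue) = 0.5858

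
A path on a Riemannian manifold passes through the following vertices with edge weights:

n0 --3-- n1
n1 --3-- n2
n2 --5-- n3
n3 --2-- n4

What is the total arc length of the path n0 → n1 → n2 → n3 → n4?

Arc length = 3 + 3 + 5 + 2 = 13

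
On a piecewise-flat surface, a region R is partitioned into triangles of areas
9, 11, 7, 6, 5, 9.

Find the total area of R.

9 + 11 + 7 + 6 + 5 + 9 = 47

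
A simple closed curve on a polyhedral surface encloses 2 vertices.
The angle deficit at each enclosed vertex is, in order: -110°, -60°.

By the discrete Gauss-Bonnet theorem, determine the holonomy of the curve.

Holonomy = total enclosed curvature = (-110°) + (-60°) = -170°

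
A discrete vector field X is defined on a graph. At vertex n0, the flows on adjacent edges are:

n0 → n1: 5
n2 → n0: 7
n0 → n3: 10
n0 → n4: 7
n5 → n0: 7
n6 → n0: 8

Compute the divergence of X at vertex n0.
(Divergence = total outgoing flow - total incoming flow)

Divergence = sum of outgoing flows = 5 + (-7) + 10 + 7 + (-7) + (-8) = 0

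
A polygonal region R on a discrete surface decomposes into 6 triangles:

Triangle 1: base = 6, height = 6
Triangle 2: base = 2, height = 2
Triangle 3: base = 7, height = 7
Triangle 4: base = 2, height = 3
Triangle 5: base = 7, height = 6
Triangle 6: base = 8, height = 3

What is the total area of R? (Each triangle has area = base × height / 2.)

(1/2)×6×6 + (1/2)×2×2 + (1/2)×7×7 + (1/2)×2×3 + (1/2)×7×6 + (1/2)×8×3 = 80.5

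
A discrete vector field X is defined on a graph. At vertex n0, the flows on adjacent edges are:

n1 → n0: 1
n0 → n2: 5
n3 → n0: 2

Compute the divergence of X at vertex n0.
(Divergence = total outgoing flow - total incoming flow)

Divergence = sum of outgoing flows = (-1) + 5 + (-2) = 2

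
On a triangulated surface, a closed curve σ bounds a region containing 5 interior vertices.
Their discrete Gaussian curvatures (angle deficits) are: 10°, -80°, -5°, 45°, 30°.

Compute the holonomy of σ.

Holonomy = total enclosed curvature = 10° + (-80°) + (-5°) + 45° + 30° = 0°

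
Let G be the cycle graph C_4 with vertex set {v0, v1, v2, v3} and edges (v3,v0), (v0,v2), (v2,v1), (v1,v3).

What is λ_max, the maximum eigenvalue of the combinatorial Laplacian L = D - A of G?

The cycle graph C_n has Laplacian eigenvalues λ_k = 2 − 2cos(2πk/n), k = 0, 1, …, n−1. Here n = 4:
k=0: 2 − 2cos(0) = 0.0; k=1: 2 − 2cos(π/2) = 2.0; k=2: 2 − 2cos(π) = 4.0; k=3: 2 − 2cos(3π/2) = 2.0.
Laplacian eigenvalues: [0.0, 2.0, 2.0, 4.0]. Largest eigenvalue (spectral radius) = 4.0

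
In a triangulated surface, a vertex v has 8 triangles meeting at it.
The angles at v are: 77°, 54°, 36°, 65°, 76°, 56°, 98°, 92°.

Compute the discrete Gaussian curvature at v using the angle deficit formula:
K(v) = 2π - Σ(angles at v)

Sum of angles = 554°. K = 360° - 554° = -194° = -97π/90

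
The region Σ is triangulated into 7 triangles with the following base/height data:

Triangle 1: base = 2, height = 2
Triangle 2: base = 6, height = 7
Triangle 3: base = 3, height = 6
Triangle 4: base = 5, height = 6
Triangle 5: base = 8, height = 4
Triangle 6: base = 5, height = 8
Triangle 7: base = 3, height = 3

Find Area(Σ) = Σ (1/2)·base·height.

(1/2)×2×2 + (1/2)×6×7 + (1/2)×3×6 + (1/2)×5×6 + (1/2)×8×4 + (1/2)×5×8 + (1/2)×3×3 = 87.5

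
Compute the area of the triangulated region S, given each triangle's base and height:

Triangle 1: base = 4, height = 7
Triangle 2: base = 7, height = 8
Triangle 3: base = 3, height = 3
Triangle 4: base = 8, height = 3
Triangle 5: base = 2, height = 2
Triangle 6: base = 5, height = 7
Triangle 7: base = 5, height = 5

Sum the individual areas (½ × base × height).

(1/2)×4×7 + (1/2)×7×8 + (1/2)×3×3 + (1/2)×8×3 + (1/2)×2×2 + (1/2)×5×7 + (1/2)×5×5 = 90.5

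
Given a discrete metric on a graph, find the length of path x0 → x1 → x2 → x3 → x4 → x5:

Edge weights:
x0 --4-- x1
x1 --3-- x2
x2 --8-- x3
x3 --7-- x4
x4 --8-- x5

Arc length = 4 + 3 + 8 + 7 + 8 = 30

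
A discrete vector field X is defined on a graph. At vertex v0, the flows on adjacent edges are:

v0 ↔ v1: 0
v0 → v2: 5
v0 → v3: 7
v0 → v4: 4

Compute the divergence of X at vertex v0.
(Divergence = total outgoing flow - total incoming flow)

Divergence = sum of outgoing flows = 0 + 5 + 7 + 4 = 16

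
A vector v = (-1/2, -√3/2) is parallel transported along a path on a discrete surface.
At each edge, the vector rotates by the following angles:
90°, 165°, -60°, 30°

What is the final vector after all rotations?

Total rotation: 90° + 165° + (-60°) + 30° = 225° ≡ -135° (mod 360°). Final vector: (-0.2588, 0.9659)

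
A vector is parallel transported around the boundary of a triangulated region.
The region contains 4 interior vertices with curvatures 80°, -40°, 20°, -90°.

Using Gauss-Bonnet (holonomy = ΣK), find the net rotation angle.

Holonomy = total enclosed curvature = 80° + (-40°) + 20° + (-90°) = -30°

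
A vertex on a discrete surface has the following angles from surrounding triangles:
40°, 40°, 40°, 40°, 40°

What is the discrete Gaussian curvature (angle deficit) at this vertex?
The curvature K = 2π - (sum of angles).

Sum of angles = 200°. K = 360° - 200° = 160°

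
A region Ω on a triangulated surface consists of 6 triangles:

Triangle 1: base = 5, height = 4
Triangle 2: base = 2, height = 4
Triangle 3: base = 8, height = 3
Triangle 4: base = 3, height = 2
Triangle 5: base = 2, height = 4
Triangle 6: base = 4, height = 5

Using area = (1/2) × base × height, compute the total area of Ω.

(1/2)×5×4 + (1/2)×2×4 + (1/2)×8×3 + (1/2)×3×2 + (1/2)×2×4 + (1/2)×4×5 = 43.0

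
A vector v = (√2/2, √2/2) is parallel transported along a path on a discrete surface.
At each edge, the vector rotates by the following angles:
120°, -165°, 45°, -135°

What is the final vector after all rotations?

Total rotation: 120° + (-165°) + 45° + (-135°) = -135°. Final vector: (0, -1)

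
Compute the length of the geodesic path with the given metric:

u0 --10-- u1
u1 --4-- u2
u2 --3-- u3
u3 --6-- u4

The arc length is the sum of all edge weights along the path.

Arc length = 10 + 4 + 3 + 6 = 23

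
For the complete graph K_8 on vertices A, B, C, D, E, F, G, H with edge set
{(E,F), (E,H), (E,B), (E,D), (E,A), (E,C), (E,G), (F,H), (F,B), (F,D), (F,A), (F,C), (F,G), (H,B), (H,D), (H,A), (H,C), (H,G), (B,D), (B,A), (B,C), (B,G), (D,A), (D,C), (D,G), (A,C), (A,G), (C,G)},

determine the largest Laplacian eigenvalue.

For the complete graph K_n, L = nI − J (J = all-ones matrix). J has eigenvalues n (once, eigenvector 𝟙) and 0 (multiplicity n−1), so L has eigenvalues 0 (once) and n (multiplicity n−1). Here n = 8: eigenvalue 0 once and 8 with multiplicity 7.
Laplacian eigenvalues: [0.0, 8.0, 8.0, 8.0, 8.0, 8.0, 8.0, 8.0]. Largest eigenvalue (spectral radius) = 8.0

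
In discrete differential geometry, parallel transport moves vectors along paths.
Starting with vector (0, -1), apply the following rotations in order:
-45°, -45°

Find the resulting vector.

Total rotation: (-45°) + (-45°) = -90°. Final vector: (-1, 0)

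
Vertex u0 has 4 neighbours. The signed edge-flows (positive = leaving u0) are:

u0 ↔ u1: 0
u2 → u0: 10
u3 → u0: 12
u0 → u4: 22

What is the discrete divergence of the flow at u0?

Divergence = sum of outgoing flows = 0 + (-10) + (-12) + 22 = 0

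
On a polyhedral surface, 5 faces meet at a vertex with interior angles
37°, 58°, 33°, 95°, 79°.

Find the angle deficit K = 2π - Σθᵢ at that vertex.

Sum of angles = 302°. K = 360° - 302° = 58° = 29π/90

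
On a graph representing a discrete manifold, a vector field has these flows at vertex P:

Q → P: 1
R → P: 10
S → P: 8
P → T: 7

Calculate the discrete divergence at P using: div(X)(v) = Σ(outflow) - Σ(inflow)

Divergence = sum of outgoing flows = (-1) + (-10) + (-8) + 7 = -12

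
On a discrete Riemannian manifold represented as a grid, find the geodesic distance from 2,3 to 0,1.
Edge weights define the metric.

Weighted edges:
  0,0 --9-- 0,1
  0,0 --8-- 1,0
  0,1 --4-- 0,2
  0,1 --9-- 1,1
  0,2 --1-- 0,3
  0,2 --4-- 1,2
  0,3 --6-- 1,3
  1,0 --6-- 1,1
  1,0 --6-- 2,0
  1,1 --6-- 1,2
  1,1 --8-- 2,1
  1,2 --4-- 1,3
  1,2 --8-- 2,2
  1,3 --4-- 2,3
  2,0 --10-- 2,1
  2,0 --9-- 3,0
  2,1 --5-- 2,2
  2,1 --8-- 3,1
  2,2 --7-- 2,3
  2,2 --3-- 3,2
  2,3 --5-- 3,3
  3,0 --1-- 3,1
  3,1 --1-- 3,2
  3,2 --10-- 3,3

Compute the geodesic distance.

Shortest path: 2,3 → 1,3 → 0,3 → 0,2 → 0,1, total weight = 15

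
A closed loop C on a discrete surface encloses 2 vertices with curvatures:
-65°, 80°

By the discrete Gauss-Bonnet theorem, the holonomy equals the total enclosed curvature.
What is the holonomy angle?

Holonomy = total enclosed curvature = (-65°) + 80° = 15°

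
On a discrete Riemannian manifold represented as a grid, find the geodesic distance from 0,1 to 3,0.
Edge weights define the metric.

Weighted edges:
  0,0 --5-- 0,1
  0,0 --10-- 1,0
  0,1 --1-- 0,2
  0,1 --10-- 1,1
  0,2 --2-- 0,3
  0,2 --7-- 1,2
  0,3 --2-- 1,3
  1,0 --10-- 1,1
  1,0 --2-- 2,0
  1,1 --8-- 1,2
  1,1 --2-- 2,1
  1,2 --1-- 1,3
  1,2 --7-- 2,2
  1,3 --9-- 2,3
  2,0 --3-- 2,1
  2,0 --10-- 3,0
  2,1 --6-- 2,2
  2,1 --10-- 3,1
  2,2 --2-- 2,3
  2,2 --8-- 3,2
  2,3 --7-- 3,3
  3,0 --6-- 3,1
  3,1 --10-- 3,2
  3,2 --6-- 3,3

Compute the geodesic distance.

Shortest path: 0,1 → 1,1 → 2,1 → 2,0 → 3,0, total weight = 25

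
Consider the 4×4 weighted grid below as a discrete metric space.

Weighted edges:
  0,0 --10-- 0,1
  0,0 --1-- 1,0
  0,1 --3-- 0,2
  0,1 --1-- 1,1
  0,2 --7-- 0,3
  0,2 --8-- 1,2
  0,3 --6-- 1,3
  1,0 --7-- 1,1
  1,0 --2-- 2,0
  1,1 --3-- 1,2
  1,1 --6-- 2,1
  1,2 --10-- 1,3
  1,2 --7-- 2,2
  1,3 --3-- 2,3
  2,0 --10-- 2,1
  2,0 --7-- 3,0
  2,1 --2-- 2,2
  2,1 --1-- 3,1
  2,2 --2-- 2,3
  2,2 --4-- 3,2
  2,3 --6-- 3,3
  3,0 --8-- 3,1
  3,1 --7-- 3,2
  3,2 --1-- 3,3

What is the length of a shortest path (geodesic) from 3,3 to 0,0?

Shortest path: 3,3 → 3,2 → 2,2 → 2,1 → 2,0 → 1,0 → 0,0, total weight = 20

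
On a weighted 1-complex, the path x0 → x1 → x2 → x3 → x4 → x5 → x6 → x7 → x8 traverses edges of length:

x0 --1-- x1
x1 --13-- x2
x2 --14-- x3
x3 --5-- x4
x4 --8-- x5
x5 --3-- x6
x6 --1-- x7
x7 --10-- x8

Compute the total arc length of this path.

Arc length = 1 + 13 + 14 + 5 + 8 + 3 + 1 + 10 = 55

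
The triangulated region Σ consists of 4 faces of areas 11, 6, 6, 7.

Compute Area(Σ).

11 + 6 + 6 + 7 = 30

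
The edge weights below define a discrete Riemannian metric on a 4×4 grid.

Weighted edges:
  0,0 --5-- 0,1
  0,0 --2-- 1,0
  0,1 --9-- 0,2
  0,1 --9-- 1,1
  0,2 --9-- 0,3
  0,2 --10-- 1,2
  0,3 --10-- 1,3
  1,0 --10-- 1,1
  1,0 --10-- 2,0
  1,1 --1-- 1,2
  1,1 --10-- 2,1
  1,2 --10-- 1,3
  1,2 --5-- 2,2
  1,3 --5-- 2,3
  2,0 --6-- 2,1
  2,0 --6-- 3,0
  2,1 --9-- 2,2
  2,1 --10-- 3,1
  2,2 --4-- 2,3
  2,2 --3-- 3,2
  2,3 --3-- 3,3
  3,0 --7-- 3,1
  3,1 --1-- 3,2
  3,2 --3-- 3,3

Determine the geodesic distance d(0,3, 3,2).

Shortest path: 0,3 → 1,3 → 2,3 → 3,3 → 3,2, total weight = 21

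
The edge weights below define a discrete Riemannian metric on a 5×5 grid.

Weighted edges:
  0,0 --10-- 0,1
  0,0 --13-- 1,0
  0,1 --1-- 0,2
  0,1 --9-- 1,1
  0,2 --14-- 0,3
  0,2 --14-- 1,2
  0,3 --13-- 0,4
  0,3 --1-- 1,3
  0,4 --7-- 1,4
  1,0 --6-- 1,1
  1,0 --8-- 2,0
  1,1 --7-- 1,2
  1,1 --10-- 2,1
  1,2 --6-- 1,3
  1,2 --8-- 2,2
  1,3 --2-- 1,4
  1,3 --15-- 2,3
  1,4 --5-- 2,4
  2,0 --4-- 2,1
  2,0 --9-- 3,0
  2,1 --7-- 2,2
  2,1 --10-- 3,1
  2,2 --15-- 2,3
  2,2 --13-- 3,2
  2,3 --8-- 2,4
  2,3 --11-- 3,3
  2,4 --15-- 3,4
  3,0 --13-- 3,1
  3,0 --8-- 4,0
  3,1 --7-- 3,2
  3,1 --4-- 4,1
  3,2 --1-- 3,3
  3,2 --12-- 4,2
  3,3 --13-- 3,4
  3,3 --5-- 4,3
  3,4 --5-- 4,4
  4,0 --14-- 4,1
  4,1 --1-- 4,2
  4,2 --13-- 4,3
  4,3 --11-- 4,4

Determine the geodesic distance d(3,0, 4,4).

Shortest path: 3,0 → 3,1 → 3,2 → 3,3 → 4,3 → 4,4, total weight = 37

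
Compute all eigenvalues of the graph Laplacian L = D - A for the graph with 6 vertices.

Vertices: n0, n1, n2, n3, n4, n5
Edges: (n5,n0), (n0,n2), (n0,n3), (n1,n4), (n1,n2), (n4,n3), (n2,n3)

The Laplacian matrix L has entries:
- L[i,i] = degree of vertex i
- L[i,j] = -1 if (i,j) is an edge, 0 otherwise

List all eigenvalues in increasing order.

Degrees: deg(n0) = 3, deg(n1) = 2, deg(n2) = 3, deg(n3) = 3, deg(n4) = 2, deg(n5) = 1.
L = D − A with rows/columns ordered (n0, n1, n2, n3, n4, n5):
  [ 3,  0, -1, -1,  0, -1]
  [ 0,  2, -1,  0, -1,  0]
  [-1, -1,  3, -1,  0,  0]
  [-1,  0, -1,  3, -1,  0]
  [ 0, -1,  0, -1,  2,  0]
  [-1,  0,  0,  0,  0,  1]
Characteristic polynomial: det(λI − L) = λ(λ² − 5λ + 3)(λ − 2)(λ² − 7λ + 11).
Roots: λ = 0; (λ² − 5λ + 3) = 0 ⇒ λ = (5 ± √13)/2 ≈ 0.6972, 4.3028; (λ − 2) = 0 ⇒ λ = 2; (λ² − 7λ + 11) = 0 ⇒ λ = (7 ± √5)/2 ≈ 2.382, 4.618.
(Check: the roots sum (with multiplicity) to 14, matching trace L = Σdeg = 2·7 = 14.)
Laplacian eigenvalues (increasing order): [0.0, 0.6972, 2.0, 2.382, 4.3028, 4.618]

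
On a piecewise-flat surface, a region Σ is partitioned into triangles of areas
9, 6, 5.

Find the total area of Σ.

9 + 6 + 5 = 20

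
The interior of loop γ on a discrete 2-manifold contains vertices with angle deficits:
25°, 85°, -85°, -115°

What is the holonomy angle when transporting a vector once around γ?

Holonomy = total enclosed curvature = 25° + 85° + (-85°) + (-115°) = -90°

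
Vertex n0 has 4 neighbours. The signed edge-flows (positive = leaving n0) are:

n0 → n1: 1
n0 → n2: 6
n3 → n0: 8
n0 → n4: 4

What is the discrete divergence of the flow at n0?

Divergence = sum of outgoing flows = 1 + 6 + (-8) + 4 = 3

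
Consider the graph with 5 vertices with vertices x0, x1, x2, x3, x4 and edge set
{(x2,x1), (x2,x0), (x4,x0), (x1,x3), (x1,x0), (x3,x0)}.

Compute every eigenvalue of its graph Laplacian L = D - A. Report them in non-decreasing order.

Degrees: deg(x0) = 4, deg(x1) = 3, deg(x2) = 2, deg(x3) = 2, deg(x4) = 1.
L = D − A with rows/columns ordered (x0, x1, x2, x3, x4):
  [ 4, -1, -1, -1, -1]
  [-1,  3, -1, -1,  0]
  [-1, -1,  2,  0,  0]
  [-1, -1,  0,  2,  0]
  [-1,  0,  0,  0,  1]
Characteristic polynomial: det(λI − L) = λ(λ − 1)(λ − 2)(λ − 4)(λ − 5).
Roots: λ = 0; (λ − 1) = 0 ⇒ λ = 1; (λ − 2) = 0 ⇒ λ = 2; (λ − 4) = 0 ⇒ λ = 4; (λ − 5) = 0 ⇒ λ = 5.
(Check: the roots sum (with multiplicity) to 12, matching trace L = Σdeg = 2·6 = 12.)
Laplacian eigenvalues (increasing order): [0.0, 1.0, 2.0, 4.0, 5.0]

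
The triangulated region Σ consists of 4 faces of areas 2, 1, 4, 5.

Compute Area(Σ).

2 + 1 + 4 + 5 = 12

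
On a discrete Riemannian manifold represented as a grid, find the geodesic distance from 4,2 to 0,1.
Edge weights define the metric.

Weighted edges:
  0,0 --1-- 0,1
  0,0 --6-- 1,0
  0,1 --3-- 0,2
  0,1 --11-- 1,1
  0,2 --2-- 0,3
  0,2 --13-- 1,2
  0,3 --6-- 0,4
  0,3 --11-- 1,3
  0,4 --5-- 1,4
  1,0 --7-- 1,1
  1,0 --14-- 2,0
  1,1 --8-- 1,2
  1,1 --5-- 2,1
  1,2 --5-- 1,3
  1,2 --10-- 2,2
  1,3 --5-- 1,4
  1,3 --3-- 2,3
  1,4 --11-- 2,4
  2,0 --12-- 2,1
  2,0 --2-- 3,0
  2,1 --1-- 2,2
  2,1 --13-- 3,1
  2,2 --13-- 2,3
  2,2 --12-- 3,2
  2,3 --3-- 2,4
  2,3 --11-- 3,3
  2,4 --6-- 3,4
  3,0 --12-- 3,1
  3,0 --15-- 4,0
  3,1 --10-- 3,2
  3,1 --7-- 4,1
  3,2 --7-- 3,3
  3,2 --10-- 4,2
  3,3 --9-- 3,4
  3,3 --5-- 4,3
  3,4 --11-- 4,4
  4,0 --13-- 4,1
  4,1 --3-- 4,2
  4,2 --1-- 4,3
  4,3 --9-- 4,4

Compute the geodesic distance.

Shortest path: 4,2 → 4,3 → 3,3 → 2,3 → 1,3 → 0,3 → 0,2 → 0,1, total weight = 36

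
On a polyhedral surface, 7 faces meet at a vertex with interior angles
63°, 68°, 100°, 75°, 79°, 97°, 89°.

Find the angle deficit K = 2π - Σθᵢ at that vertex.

Sum of angles = 571°. K = 360° - 571° = -211° = -211π/180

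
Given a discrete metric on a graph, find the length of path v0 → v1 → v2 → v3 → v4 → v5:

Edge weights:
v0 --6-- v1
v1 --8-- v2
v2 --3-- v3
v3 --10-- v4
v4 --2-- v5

Arc length = 6 + 8 + 3 + 10 + 2 = 29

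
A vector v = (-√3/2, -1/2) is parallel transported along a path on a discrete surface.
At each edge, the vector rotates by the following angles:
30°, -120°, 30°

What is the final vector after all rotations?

Total rotation: 30° + (-120°) + 30° = -60°. Final vector: (-0.8660, 0.5000)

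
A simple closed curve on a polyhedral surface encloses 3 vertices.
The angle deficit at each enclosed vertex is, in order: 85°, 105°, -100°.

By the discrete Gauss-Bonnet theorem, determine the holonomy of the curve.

Holonomy = total enclosed curvature = 85° + 105° + (-100°) = 90°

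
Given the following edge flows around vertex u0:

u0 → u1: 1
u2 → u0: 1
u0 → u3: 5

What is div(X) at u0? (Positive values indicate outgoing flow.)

Divergence = sum of outgoing flows = 1 + (-1) + 5 = 5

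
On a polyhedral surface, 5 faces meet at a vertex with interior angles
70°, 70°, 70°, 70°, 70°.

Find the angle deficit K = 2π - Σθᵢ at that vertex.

Sum of angles = 350°. K = 360° - 350° = 10° = π/18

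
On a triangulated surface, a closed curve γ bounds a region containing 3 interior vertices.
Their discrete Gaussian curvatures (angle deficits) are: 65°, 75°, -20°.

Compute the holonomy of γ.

Holonomy = total enclosed curvature = 65° + 75° + (-20°) = 120°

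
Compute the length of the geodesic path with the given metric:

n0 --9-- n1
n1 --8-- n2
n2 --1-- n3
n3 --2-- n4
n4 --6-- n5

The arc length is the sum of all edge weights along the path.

Arc length = 9 + 8 + 1 + 2 + 6 = 26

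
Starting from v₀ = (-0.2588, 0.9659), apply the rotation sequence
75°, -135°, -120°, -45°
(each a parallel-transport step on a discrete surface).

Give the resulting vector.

Total rotation: 75° + (-135°) + (-120°) + (-45°) = -225° ≡ 135° (mod 360°). Final vector: (-0.5000, -0.8660)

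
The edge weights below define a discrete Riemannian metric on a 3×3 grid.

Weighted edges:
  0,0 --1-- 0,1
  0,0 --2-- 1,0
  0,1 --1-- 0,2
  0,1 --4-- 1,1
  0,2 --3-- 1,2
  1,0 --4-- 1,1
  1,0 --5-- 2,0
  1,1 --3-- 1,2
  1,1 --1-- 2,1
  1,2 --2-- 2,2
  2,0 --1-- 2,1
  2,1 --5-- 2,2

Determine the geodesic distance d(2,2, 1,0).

Shortest path: 2,2 → 1,2 → 1,1 → 1,0, total weight = 9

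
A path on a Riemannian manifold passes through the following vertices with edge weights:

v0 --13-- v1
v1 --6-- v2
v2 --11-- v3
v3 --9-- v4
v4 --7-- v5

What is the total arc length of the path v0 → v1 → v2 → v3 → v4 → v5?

Arc length = 13 + 6 + 11 + 9 + 7 = 46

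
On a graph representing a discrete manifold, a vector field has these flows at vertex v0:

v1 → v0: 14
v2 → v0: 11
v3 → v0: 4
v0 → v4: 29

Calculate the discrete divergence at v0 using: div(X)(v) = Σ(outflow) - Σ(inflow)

Divergence = sum of outgoing flows = (-14) + (-11) + (-4) + 29 = 0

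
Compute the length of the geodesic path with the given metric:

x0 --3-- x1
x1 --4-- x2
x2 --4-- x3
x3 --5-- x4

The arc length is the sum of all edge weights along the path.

Arc length = 3 + 4 + 4 + 5 = 16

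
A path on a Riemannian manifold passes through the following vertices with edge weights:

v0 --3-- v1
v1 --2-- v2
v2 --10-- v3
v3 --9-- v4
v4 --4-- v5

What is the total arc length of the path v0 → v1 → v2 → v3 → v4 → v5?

Arc length = 3 + 2 + 10 + 9 + 4 = 28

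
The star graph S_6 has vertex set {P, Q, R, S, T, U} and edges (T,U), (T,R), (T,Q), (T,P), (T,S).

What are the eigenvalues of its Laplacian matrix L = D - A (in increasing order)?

The star S_6 is the complete bipartite graph K_{1,5} (one hub of degree 5, 5 leaves of degree 1). The Laplacian spectrum of K_{p,q} is 0, p (multiplicity q−1), q (multiplicity p−1), p+q. With p = 1, q = 5: 0 once, 1 with multiplicity 4, and 6 once. (Check: trace L = sum of degrees = 10 = 4·1 + 6.)
Laplacian eigenvalues (increasing order): [0.0, 1.0, 1.0, 1.0, 1.0, 6.0]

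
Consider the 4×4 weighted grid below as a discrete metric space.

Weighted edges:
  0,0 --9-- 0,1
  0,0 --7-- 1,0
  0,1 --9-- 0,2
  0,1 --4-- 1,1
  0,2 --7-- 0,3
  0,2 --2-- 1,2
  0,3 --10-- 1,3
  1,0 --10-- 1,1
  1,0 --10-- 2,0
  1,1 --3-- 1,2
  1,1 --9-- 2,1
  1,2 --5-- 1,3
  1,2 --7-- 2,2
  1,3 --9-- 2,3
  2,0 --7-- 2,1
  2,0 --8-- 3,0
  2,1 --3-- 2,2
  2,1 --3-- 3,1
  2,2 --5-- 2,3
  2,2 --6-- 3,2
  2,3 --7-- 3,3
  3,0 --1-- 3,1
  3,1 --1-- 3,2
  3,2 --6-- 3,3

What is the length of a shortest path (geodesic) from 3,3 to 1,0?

Shortest path: 3,3 → 3,2 → 3,1 → 3,0 → 2,0 → 1,0, total weight = 26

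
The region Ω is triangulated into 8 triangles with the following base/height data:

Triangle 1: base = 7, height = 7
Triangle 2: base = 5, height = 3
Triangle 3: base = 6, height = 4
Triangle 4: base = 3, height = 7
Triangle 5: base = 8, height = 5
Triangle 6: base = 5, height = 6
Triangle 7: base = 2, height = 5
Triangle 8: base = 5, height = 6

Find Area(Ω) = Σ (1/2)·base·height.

(1/2)×7×7 + (1/2)×5×3 + (1/2)×6×4 + (1/2)×3×7 + (1/2)×8×5 + (1/2)×5×6 + (1/2)×2×5 + (1/2)×5×6 = 109.5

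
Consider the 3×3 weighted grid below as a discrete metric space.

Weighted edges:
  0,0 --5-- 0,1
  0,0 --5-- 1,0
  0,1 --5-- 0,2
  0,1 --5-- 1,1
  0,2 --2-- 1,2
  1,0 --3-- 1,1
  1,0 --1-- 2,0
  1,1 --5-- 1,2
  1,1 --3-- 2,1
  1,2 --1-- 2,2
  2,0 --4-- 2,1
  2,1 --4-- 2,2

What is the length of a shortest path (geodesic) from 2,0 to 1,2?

Shortest path: 2,0 → 1,0 → 1,1 → 1,2, total weight = 9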